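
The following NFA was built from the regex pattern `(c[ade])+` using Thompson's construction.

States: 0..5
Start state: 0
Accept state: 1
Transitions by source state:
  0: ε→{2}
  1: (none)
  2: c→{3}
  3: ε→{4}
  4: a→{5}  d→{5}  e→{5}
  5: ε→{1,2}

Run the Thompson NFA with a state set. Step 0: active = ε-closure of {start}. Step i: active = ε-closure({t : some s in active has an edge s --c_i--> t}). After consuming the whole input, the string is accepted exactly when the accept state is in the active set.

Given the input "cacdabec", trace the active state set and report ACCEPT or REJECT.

Answer: REJECT

Trace:
S₀ = ε-closure({0}) = {0,2}
'c' @ 1: {3,4}
'a' @ 2: {1,2,5}  (accept∈set)
'c' @ 3: {3,4}
'd' @ 4: {1,2,5}  (accept∈set)
'a' @ 5: {}  — dead — no transitions
rest 'bec' ignored (set empty)
after full input: {}  (accept=1 not in)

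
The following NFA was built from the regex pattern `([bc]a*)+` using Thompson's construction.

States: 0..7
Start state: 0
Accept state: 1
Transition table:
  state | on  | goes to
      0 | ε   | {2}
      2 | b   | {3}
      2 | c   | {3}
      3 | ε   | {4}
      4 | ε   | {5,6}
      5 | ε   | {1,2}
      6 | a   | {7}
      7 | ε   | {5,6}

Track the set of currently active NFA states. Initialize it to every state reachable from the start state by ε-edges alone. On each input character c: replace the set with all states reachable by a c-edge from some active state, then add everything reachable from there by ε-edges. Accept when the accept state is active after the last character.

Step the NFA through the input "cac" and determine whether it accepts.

Answer: ACCEPT

Trace:
initial (ε-close {0}): {0,2}
'c' @ 1: {1,2,3,4,5,6}  [accepting]
'a' @ 2: {1,2,5,6,7}  [accepting]
'c' @ 3: {1,2,3,4,5,6}  [accepting]
final: {1,2,3,4,5,6}; accept 1 in set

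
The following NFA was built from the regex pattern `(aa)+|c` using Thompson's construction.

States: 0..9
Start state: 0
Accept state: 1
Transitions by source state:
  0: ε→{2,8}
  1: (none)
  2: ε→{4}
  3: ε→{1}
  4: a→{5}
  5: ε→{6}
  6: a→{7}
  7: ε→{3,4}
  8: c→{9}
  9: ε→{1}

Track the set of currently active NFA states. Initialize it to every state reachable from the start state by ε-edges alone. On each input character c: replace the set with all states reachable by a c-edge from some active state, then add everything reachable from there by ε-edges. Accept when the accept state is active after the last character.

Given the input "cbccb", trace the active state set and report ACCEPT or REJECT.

initial (ε-close {0}): {0,2,4,8}
'c' @ 1: {1,9}  ✓accept
'b' @ 2: {}  — no active states
rest 'ccb' ignored (set empty)
after full input: {}  (accept=1 not in)

Answer: REJECT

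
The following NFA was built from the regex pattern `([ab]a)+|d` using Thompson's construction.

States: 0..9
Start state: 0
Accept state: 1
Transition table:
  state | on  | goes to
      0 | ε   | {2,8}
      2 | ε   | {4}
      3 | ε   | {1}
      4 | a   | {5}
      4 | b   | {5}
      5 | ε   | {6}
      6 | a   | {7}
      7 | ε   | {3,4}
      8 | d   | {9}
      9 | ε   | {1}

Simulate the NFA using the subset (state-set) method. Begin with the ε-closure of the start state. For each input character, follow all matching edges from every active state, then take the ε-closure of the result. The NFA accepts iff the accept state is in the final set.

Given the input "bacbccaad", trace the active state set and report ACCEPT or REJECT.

Answer: REJECT

Derivation:
initial (ε-close {0}): {0,2,4,8}
'b' @ 1: {5,6}
'a' @ 2: {1,3,4,7}  [accepting]
'c' @ 3: {}  — dead — no transitions
rest 'bccaad' ignored (set empty)
after full input: {}  (accept=1 not in)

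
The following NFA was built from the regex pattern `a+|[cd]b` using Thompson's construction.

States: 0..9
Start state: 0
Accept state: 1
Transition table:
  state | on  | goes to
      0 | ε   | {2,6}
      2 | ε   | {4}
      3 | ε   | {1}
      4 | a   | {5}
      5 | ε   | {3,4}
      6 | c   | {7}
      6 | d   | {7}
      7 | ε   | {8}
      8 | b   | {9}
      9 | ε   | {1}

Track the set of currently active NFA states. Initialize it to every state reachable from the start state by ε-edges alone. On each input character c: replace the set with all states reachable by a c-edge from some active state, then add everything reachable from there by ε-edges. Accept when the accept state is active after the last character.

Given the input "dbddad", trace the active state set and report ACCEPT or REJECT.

start: ε-closure({0}) = {0,2,4,6}
'd' @ 1: {7,8}
'b' @ 2: {1,9}  (accept∈set)
'd' @ 3: {}  — dead — no transitions
rest 'dad' ignored (set empty)
end set {} — state 1 not in

Answer: REJECT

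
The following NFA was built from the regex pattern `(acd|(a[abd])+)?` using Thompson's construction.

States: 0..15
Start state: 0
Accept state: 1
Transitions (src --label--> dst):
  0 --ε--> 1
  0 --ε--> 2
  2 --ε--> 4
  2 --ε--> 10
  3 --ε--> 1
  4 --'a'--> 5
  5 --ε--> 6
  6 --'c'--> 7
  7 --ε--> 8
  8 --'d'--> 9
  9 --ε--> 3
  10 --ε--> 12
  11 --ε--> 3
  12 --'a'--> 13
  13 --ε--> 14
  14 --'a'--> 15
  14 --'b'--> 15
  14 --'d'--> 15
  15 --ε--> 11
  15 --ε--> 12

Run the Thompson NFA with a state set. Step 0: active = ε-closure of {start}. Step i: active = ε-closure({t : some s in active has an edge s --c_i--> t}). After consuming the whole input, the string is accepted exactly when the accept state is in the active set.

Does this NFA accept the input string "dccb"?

Answer: REJECT

Derivation:
start: ε-closure({0}) = {0,1,2,4,10,12}
'd' @ 1: {}  — dead — no transitions
rest 'ccb' ignored (set empty)
final: {}; accept 1 not in set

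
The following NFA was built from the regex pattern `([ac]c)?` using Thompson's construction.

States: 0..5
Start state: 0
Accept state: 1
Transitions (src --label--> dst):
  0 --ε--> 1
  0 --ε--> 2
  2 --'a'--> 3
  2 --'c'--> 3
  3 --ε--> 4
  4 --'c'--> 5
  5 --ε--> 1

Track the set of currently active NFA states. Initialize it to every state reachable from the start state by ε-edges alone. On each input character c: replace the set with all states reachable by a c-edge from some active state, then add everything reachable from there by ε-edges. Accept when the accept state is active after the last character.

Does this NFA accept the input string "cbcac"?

S₀ = ε-closure({0}) = {0,1,2}
'c' @ 1: {3,4}
'b' @ 2: {}  — no active states
rest 'cac' ignored (set empty)
final: {}; accept 1 not in set

Answer: REJECT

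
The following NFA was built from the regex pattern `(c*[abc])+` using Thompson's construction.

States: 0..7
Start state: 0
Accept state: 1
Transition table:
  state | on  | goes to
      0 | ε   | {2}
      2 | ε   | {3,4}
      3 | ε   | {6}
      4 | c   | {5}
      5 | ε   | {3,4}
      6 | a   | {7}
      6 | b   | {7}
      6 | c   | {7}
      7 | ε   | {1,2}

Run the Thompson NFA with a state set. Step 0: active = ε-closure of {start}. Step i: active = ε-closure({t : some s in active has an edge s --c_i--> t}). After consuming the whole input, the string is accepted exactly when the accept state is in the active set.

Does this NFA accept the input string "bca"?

S₀ = ε-closure({0}) = {0,2,3,4,6}
'b' @ 1: {1,2,3,4,6,7}  ✓accept
'c' @ 2: {1,2,3,4,5,6,7}  ✓accept
'a' @ 3: {1,2,3,4,6,7}  ✓accept
final: {1,2,3,4,6,7}; accept 1 in set

Answer: ACCEPT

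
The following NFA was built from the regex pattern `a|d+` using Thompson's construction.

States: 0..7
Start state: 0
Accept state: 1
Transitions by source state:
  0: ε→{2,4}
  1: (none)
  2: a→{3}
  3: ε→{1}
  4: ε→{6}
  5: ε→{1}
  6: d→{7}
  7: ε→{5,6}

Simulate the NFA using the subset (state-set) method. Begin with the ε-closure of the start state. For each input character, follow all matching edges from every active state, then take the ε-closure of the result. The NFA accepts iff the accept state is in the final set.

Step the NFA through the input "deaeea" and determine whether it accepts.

initial (ε-close {0}): {0,2,4,6}
'd' @ 1: {1,5,6,7}  ✓accept
'e' @ 2: {}  — dead — no transitions
rest 'aeea' ignored (set empty)
final: {}; accept 1 not in set

Answer: REJECT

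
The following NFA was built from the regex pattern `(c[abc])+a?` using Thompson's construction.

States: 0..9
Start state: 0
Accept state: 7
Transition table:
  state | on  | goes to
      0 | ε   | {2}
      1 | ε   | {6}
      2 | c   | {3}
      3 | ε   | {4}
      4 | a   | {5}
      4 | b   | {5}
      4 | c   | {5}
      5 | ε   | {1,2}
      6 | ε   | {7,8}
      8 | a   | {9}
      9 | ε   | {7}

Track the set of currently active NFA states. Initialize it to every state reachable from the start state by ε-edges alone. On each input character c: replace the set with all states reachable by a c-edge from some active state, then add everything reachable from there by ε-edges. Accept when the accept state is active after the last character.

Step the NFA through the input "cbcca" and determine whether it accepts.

Answer: ACCEPT

Derivation:
initial (ε-close {0}): {0,2}
'c' @ 1: {3,4}
'b' @ 2: {1,2,5,6,7,8}  (accept∈set)
'c' @ 3: {3,4}
'c' @ 4: {1,2,5,6,7,8}  (accept∈set)
'a' @ 5: {7,9}  (accept∈set)
final: {7,9}; accept 7 in set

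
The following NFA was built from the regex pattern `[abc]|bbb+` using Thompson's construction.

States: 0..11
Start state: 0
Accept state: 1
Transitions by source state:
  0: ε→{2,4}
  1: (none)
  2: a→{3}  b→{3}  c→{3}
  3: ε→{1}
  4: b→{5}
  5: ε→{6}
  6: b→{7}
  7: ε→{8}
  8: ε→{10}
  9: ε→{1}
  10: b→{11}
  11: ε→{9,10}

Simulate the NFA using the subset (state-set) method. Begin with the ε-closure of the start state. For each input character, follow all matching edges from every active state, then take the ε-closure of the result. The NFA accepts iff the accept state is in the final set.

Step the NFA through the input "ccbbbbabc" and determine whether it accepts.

start: ε-closure({0}) = {0,2,4}
'c' @ 1: {1,3}  ✓accept
'c' @ 2: {}  — state set empty
rest 'bbbbabc' ignored (set empty)
after full input: {}  (accept=1 not in)

Answer: REJECT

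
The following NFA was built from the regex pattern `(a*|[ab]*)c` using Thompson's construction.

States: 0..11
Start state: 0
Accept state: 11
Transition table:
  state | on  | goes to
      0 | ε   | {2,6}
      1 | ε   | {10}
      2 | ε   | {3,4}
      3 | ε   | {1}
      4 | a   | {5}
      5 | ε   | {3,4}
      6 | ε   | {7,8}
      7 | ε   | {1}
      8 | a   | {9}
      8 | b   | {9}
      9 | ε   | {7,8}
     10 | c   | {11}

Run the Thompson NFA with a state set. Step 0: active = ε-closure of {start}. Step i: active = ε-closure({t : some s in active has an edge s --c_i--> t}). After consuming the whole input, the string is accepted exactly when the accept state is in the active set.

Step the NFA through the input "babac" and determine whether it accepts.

S₀ = ε-closure({0}) = {0,1,2,3,4,6,7,8,10}
'b' @ 1: {1,7,8,9,10}
'a' @ 2: {1,7,8,9,10}
'b' @ 3: {1,7,8,9,10}
'a' @ 4: {1,7,8,9,10}
'c' @ 5: {11}  ✓accept
after full input: {11}  (accept=11 in)

Answer: ACCEPT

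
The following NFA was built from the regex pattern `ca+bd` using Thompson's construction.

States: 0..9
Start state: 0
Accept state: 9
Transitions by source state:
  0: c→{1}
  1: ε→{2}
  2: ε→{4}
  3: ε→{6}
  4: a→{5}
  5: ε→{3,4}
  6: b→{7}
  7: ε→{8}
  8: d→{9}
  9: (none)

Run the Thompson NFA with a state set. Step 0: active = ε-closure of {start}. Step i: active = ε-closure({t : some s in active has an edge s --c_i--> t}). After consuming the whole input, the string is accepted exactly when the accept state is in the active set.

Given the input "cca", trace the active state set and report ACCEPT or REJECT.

initial (ε-close {0}): {0}
'c' @ 1: {1,2,4}
'c' @ 2: {}  — state set empty
rest 'a' ignored (set empty)
final: {}; accept 9 not in set

Answer: REJECT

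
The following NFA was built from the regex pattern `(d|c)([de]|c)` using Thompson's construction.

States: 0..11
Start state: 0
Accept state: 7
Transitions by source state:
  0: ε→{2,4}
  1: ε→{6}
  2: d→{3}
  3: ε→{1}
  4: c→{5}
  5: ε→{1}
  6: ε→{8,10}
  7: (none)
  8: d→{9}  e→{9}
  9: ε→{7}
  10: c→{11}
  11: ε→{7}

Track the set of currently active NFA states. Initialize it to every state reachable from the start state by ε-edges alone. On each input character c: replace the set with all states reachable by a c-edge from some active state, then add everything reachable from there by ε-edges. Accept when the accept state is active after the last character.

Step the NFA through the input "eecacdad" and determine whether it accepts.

S₀ = ε-closure({0}) = {0,2,4}
'e' @ 1: {}  — no active states
rest 'ecacdad' ignored (set empty)
end set {} — state 7 not in

Answer: REJECT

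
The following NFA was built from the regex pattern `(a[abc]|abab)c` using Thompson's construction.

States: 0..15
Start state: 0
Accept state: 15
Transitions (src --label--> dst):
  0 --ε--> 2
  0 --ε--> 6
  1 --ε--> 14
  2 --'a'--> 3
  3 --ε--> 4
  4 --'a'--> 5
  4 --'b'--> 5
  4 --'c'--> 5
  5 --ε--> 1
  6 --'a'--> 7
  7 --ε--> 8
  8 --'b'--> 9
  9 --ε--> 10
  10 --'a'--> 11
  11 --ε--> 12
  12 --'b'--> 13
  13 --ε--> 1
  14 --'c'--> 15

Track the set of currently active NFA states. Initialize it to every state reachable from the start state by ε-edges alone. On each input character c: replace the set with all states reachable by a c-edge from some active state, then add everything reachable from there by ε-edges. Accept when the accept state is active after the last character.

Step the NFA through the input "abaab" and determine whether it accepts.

Answer: REJECT

Trace:
S₀ = ε-closure({0}) = {0,2,6}
'a' @ 1: {3,4,7,8}
'b' @ 2: {1,5,9,10,14}
'a' @ 3: {11,12}
'a' @ 4: {}  — no active states
rest 'b' ignored (set empty)
after full input: {}  (accept=15 not in)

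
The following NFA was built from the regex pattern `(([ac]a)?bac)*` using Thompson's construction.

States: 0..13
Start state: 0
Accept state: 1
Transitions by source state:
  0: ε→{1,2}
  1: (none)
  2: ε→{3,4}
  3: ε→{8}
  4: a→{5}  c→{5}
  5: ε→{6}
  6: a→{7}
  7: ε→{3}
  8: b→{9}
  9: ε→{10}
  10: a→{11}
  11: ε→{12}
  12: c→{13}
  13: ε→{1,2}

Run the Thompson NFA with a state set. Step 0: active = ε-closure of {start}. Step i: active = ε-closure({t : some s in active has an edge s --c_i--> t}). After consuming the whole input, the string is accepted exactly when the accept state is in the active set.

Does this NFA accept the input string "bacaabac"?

start: ε-closure({0}) = {0,1,2,3,4,8}
'b' @ 1: {9,10}
'a' @ 2: {11,12}
'c' @ 3: {1,2,3,4,8,13}  ✓accept
'a' @ 4: {5,6}
'a' @ 5: {3,7,8}
'b' @ 6: {9,10}
'a' @ 7: {11,12}
'c' @ 8: {1,2,3,4,8,13}  ✓accept
final: {1,2,3,4,8,13}; accept 1 in set

Answer: ACCEPT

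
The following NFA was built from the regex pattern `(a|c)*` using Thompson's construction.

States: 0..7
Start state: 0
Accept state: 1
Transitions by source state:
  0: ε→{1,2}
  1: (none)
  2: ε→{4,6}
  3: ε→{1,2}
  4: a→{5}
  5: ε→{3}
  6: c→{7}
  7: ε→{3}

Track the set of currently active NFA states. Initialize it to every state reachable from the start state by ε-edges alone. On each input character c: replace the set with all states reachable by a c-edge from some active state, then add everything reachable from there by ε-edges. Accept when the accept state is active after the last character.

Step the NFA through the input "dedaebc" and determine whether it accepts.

S₀ = ε-closure({0}) = {0,1,2,4,6}
'd' @ 1: {}  — state set empty
rest 'edaebc' ignored (set empty)
end set {} — state 1 not in

Answer: REJECT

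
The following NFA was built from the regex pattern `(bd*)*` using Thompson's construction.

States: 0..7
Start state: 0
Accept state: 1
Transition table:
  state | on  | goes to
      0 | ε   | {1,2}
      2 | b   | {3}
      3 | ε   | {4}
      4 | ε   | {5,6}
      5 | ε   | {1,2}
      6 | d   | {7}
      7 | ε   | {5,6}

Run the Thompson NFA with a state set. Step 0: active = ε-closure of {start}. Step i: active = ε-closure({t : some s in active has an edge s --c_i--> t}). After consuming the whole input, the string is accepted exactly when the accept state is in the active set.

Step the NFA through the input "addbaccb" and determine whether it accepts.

Answer: REJECT

Steps:
S₀ = ε-closure({0}) = {0,1,2}
'a' @ 1: {}  — dead — no transitions
rest 'ddbaccb' ignored (set empty)
final: {}; accept 1 not in set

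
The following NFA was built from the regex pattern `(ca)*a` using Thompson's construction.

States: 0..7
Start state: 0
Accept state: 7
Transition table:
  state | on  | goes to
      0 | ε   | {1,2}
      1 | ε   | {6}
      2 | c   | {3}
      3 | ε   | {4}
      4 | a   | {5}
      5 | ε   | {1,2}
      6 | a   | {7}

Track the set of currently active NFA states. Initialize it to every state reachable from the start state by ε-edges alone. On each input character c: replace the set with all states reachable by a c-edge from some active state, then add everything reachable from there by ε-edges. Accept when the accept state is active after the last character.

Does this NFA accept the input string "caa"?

initial (ε-close {0}): {0,1,2,6}
'c' @ 1: {3,4}
'a' @ 2: {1,2,5,6}
'a' @ 3: {7}  ✓accept
end set {7} — state 7 in

Answer: ACCEPT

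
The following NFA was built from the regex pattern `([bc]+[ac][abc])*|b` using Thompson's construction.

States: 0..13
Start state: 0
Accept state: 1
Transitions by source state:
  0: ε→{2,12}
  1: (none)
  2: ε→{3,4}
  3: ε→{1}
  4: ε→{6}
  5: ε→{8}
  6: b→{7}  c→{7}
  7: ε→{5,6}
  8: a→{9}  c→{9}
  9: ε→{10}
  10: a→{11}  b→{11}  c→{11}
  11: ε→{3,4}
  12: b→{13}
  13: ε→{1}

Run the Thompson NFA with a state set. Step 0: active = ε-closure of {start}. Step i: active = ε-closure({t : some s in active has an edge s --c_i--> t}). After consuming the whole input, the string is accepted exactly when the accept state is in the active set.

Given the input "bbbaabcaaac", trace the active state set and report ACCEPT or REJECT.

Answer: REJECT

Trace:
initial (ε-close {0}): {0,1,2,3,4,6,12}
'b' @ 1: {1,5,6,7,8,13}  [accepting]
'b' @ 2: {5,6,7,8}
'b' @ 3: {5,6,7,8}
'a' @ 4: {9,10}
'a' @ 5: {1,3,4,6,11}  [accepting]
'b' @ 6: {5,6,7,8}
'c' @ 7: {5,6,7,8,9,10}
'a' @ 8: {1,3,4,6,9,10,11}  [accepting]
'a' @ 9: {1,3,4,6,11}  [accepting]
'a' @ 10: {}  — no active states
rest 'c' ignored (set empty)
final: {}; accept 1 not in set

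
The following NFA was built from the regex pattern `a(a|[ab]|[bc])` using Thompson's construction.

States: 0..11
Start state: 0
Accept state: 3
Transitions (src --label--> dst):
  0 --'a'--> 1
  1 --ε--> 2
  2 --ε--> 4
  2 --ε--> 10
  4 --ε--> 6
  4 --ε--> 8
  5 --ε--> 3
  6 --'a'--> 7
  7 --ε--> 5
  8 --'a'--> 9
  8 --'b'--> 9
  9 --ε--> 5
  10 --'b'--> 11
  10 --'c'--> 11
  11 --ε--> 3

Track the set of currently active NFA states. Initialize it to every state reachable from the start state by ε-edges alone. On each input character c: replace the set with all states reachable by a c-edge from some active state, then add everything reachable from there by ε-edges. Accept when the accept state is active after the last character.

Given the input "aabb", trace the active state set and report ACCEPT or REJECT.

start: ε-closure({0}) = {0}
'a' @ 1: {1,2,4,6,8,10}
'a' @ 2: {3,5,7,9}  ✓accept
'b' @ 3: {}  — state set empty
rest 'b' ignored (set empty)
after full input: {}  (accept=3 not in)

Answer: REJECT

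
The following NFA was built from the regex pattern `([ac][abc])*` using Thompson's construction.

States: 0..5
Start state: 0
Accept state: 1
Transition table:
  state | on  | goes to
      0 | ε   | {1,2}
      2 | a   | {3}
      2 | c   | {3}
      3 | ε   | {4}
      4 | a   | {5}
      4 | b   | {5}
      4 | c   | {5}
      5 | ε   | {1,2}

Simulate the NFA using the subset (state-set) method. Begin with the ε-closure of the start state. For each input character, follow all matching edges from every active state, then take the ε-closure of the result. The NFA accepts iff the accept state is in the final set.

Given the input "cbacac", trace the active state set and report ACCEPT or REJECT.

Answer: ACCEPT

Trace:
start: ε-closure({0}) = {0,1,2}
'c' @ 1: {3,4}
'b' @ 2: {1,2,5}  ✓accept
'a' @ 3: {3,4}
'c' @ 4: {1,2,5}  ✓accept
'a' @ 5: {3,4}
'c' @ 6: {1,2,5}  ✓accept
final: {1,2,5}; accept 1 in set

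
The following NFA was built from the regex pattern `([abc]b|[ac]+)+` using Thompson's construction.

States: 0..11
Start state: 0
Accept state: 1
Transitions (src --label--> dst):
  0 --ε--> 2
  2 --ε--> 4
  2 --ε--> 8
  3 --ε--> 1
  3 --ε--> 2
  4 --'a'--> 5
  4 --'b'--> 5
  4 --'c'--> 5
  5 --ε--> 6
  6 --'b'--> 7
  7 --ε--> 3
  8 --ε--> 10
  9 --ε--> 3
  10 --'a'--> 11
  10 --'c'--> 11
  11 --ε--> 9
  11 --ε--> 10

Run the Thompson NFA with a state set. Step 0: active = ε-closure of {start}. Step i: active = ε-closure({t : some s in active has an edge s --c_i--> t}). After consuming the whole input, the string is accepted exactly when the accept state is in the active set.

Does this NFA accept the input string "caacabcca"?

initial (ε-close {0}): {0,2,4,8,10}
'c' @ 1: {1,2,3,4,5,6,8,9,10,11}  (accept∈set)
'a' @ 2: {1,2,3,4,5,6,8,9,10,11}  (accept∈set)
'a' @ 3: {1,2,3,4,5,6,8,9,10,11}  (accept∈set)
'c' @ 4: {1,2,3,4,5,6,8,9,10,11}  (accept∈set)
'a' @ 5: {1,2,3,4,5,6,8,9,10,11}  (accept∈set)
'b' @ 6: {1,2,3,4,5,6,7,8,10}  (accept∈set)
'c' @ 7: {1,2,3,4,5,6,8,9,10,11}  (accept∈set)
'c' @ 8: {1,2,3,4,5,6,8,9,10,11}  (accept∈set)
'a' @ 9: {1,2,3,4,5,6,8,9,10,11}  (accept∈set)
final: {1,2,3,4,5,6,8,9,10,11}; accept 1 in set

Answer: ACCEPT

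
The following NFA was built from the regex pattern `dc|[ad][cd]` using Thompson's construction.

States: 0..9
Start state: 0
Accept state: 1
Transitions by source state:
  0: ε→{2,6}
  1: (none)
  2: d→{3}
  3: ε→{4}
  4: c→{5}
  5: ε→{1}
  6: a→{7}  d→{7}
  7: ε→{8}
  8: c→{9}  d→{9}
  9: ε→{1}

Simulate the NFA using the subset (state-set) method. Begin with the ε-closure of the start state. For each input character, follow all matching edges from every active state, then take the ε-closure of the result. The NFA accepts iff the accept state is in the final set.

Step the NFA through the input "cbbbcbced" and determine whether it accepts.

initial (ε-close {0}): {0,2,6}
'c' @ 1: {}  — dead — no transitions
rest 'bbbcbced' ignored (set empty)
final: {}; accept 1 not in set

Answer: REJECT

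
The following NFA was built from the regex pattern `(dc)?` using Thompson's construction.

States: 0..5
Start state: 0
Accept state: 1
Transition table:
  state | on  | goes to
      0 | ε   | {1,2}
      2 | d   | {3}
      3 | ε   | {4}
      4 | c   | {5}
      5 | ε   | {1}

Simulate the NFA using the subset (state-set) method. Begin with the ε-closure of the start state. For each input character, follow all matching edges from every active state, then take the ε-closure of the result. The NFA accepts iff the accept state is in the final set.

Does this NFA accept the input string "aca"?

S₀ = ε-closure({0}) = {0,1,2}
'a' @ 1: {}  — dead — no transitions
rest 'ca' ignored (set empty)
end set {} — state 1 not in

Answer: REJECT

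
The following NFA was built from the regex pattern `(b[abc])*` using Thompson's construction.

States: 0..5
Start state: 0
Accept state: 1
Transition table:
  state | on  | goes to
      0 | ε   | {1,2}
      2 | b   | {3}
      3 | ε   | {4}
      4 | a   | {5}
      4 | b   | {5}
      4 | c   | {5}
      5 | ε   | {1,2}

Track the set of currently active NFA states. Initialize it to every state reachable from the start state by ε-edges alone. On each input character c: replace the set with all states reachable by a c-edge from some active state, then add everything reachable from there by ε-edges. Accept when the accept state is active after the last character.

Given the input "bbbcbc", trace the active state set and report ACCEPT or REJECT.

S₀ = ε-closure({0}) = {0,1,2}
'b' @ 1: {3,4}
'b' @ 2: {1,2,5}  ✓accept
'b' @ 3: {3,4}
'c' @ 4: {1,2,5}  ✓accept
'b' @ 5: {3,4}
'c' @ 6: {1,2,5}  ✓accept
after full input: {1,2,5}  (accept=1 in)

Answer: ACCEPT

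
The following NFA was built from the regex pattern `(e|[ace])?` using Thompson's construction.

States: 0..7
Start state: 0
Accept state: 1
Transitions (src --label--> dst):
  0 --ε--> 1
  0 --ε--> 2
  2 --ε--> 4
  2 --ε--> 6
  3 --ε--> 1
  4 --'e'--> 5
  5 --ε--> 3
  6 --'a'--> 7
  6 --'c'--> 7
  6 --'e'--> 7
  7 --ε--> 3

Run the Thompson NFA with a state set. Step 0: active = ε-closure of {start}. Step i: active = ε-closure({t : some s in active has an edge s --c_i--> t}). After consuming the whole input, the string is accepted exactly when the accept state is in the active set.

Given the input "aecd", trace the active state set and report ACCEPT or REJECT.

initial (ε-close {0}): {0,1,2,4,6}
'a' @ 1: {1,3,7}  (accept∈set)
'e' @ 2: {}  — no active states
rest 'cd' ignored (set empty)
after full input: {}  (accept=1 not in)

Answer: REJECT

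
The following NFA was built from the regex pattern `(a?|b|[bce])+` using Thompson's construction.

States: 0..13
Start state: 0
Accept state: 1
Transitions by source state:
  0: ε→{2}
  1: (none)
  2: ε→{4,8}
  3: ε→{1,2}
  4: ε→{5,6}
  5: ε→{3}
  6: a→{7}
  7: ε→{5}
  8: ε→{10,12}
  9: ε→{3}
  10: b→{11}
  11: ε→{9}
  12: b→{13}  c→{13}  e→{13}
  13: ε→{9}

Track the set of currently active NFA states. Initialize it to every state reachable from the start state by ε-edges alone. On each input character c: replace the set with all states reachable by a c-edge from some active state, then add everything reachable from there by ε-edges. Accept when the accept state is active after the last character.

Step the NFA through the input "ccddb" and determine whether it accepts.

Answer: REJECT

Trace:
initial (ε-close {0}): {0,1,2,3,4,5,6,8,10,12}
'c' @ 1: {1,2,3,4,5,6,8,9,10,12,13}  (accept∈set)
'c' @ 2: {1,2,3,4,5,6,8,9,10,12,13}  (accept∈set)
'd' @ 3: {}  — no active states
rest 'db' ignored (set empty)
final: {}; accept 1 not in set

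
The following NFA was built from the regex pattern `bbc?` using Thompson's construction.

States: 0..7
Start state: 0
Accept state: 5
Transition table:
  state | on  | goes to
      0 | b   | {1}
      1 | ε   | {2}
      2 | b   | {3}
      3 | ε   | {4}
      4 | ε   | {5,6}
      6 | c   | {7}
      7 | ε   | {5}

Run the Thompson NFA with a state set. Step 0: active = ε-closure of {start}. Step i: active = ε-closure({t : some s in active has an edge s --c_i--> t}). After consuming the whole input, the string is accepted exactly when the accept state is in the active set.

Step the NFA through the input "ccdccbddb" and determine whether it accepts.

Answer: REJECT

Derivation:
start: ε-closure({0}) = {0}
'c' @ 1: {}  — no active states
rest 'cdccbddb' ignored (set empty)
after full input: {}  (accept=5 not in)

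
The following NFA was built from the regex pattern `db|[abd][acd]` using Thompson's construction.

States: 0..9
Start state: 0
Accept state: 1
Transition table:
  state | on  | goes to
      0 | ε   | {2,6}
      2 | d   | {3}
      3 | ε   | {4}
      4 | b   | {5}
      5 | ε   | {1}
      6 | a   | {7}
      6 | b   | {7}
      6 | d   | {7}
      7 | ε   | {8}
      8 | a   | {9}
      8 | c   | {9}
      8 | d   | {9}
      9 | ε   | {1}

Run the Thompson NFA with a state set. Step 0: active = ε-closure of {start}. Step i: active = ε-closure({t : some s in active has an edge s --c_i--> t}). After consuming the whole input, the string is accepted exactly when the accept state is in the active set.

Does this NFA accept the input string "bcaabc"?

initial (ε-close {0}): {0,2,6}
'b' @ 1: {7,8}
'c' @ 2: {1,9}  (accept∈set)
'a' @ 3: {}  — dead — no transitions
rest 'abc' ignored (set empty)
final: {}; accept 1 not in set

Answer: REJECT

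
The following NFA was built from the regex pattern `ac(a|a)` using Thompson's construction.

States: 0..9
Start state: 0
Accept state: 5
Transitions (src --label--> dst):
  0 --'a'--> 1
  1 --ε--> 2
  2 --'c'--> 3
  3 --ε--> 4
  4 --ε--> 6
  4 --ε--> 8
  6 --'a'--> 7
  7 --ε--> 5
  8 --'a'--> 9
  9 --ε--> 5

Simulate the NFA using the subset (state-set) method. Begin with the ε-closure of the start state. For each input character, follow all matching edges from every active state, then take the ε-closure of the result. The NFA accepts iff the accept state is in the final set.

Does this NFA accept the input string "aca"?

start: ε-closure({0}) = {0}
'a' @ 1: {1,2}
'c' @ 2: {3,4,6,8}
'a' @ 3: {5,7,9}  (accept∈set)
final: {5,7,9}; accept 5 in set

Answer: ACCEPT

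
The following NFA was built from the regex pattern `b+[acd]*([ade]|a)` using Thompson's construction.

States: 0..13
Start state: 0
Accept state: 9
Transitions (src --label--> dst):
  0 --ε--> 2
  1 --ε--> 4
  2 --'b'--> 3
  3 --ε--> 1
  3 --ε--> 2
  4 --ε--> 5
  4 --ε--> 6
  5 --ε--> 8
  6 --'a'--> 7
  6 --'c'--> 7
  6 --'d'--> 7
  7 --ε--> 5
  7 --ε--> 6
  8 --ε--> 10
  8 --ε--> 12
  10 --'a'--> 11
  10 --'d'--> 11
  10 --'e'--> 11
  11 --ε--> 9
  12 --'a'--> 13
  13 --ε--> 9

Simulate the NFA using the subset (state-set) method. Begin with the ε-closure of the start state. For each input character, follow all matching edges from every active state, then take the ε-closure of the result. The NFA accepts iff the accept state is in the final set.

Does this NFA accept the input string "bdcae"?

Answer: ACCEPT

Trace:
start: ε-closure({0}) = {0,2}
'b' @ 1: {1,2,3,4,5,6,8,10,12}
'd' @ 2: {5,6,7,8,9,10,11,12}  (accept∈set)
'c' @ 3: {5,6,7,8,10,12}
'a' @ 4: {5,6,7,8,9,10,11,12,13}  (accept∈set)
'e' @ 5: {9,11}  (accept∈set)
end set {9,11} — state 9 in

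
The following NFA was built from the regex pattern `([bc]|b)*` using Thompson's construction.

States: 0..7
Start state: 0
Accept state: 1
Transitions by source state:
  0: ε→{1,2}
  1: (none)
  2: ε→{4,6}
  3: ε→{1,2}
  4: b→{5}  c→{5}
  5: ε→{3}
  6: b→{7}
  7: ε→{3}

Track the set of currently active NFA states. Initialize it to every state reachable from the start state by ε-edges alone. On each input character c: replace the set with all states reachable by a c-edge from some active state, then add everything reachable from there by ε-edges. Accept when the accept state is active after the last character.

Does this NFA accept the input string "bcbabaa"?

S₀ = ε-closure({0}) = {0,1,2,4,6}
'b' @ 1: {1,2,3,4,5,6,7}  [accepting]
'c' @ 2: {1,2,3,4,5,6}  [accepting]
'b' @ 3: {1,2,3,4,5,6,7}  [accepting]
'a' @ 4: {}  — state set empty
rest 'baa' ignored (set empty)
final: {}; accept 1 not in set

Answer: REJECT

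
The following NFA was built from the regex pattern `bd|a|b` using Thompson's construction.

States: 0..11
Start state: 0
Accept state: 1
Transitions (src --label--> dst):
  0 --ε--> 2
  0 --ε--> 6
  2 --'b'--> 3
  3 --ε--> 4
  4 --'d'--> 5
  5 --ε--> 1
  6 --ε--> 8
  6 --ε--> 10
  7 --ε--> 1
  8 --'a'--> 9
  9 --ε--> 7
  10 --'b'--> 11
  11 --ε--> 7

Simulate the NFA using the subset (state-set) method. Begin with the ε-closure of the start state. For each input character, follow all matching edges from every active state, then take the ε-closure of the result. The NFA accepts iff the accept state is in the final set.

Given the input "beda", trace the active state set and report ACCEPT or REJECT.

Answer: REJECT

Steps:
initial (ε-close {0}): {0,2,6,8,10}
'b' @ 1: {1,3,4,7,11}  ✓accept
'e' @ 2: {}  — dead — no transitions
rest 'da' ignored (set empty)
final: {}; accept 1 not in set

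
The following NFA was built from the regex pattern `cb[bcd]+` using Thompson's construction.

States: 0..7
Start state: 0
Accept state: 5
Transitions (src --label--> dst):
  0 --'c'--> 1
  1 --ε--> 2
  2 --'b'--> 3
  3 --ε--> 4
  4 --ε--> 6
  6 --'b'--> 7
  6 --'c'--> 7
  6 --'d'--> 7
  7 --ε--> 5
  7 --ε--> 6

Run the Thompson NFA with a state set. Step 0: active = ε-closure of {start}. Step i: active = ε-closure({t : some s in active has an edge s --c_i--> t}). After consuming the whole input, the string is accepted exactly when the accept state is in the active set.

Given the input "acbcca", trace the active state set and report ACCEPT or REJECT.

S₀ = ε-closure({0}) = {0}
'a' @ 1: {}  — state set empty
rest 'cbcca' ignored (set empty)
final: {}; accept 5 not in set

Answer: REJECT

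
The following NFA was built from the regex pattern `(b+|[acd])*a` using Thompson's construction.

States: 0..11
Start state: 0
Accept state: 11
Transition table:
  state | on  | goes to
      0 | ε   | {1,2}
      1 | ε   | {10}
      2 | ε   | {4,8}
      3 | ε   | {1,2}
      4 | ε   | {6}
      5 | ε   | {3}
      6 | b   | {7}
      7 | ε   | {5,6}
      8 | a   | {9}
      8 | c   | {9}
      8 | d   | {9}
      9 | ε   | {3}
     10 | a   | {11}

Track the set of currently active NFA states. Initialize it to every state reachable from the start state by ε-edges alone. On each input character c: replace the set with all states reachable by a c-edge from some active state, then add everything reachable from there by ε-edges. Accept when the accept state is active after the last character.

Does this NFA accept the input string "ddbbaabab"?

S₀ = ε-closure({0}) = {0,1,2,4,6,8,10}
'd' @ 1: {1,2,3,4,6,8,9,10}
'd' @ 2: {1,2,3,4,6,8,9,10}
'b' @ 3: {1,2,3,4,5,6,7,8,10}
'b' @ 4: {1,2,3,4,5,6,7,8,10}
'a' @ 5: {1,2,3,4,6,8,9,10,11}  ✓accept
'a' @ 6: {1,2,3,4,6,8,9,10,11}  ✓accept
'b' @ 7: {1,2,3,4,5,6,7,8,10}
'a' @ 8: {1,2,3,4,6,8,9,10,11}  ✓accept
'b' @ 9: {1,2,3,4,5,6,7,8,10}
final: {1,2,3,4,5,6,7,8,10}; accept 11 not in set

Answer: REJECT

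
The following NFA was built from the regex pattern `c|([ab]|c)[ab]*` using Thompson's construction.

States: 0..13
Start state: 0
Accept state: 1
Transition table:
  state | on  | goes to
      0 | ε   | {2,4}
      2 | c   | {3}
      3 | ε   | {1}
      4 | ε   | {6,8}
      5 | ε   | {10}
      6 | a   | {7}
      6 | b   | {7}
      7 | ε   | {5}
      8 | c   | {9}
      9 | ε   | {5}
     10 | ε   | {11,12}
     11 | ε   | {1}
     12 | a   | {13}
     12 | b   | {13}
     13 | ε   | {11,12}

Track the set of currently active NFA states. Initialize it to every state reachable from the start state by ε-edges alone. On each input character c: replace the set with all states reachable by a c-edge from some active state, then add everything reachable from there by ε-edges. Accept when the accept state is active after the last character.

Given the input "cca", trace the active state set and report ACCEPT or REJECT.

Answer: REJECT

Derivation:
start: ε-closure({0}) = {0,2,4,6,8}
'c' @ 1: {1,3,5,9,10,11,12}  [accepting]
'c' @ 2: {}  — state set empty
rest 'a' ignored (set empty)
end set {} — state 1 not in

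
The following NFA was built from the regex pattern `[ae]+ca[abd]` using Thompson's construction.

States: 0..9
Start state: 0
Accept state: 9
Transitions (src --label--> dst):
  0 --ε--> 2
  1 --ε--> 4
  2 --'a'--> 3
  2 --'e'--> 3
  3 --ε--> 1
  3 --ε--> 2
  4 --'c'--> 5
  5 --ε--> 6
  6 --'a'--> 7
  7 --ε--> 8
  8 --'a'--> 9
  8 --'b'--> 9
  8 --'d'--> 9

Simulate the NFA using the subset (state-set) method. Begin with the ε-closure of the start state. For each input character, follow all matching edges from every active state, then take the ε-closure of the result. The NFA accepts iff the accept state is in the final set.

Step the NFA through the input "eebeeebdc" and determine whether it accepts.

Answer: REJECT

Derivation:
initial (ε-close {0}): {0,2}
'e' @ 1: {1,2,3,4}
'e' @ 2: {1,2,3,4}
'b' @ 3: {}  — dead — no transitions
rest 'eeebdc' ignored (set empty)
final: {}; accept 9 not in set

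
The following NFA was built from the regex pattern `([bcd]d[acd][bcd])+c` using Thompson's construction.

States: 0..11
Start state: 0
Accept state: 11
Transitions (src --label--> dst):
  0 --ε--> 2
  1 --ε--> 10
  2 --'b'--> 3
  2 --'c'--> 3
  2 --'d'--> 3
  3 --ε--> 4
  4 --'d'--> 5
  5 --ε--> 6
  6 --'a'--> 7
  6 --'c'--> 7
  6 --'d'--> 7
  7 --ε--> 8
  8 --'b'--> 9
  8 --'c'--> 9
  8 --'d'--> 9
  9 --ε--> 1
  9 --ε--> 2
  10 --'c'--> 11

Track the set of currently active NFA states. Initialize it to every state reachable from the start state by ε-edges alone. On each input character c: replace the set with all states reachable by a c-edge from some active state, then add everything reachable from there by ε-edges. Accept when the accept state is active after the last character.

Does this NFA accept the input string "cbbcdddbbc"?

start: ε-closure({0}) = {0,2}
'c' @ 1: {3,4}
'b' @ 2: {}  — no active states
rest 'bcdddbbc' ignored (set empty)
final: {}; accept 11 not in set

Answer: REJECT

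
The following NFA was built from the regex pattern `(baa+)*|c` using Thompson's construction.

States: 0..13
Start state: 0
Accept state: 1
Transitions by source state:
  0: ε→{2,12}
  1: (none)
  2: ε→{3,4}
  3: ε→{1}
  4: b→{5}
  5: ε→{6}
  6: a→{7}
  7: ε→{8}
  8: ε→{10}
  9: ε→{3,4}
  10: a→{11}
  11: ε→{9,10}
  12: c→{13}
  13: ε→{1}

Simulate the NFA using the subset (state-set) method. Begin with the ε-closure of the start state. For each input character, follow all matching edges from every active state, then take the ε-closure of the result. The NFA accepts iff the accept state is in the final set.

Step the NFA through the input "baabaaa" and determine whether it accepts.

Answer: ACCEPT

Steps:
S₀ = ε-closure({0}) = {0,1,2,3,4,12}
'b' @ 1: {5,6}
'a' @ 2: {7,8,10}
'a' @ 3: {1,3,4,9,10,11}  (accept∈set)
'b' @ 4: {5,6}
'a' @ 5: {7,8,10}
'a' @ 6: {1,3,4,9,10,11}  (accept∈set)
'a' @ 7: {1,3,4,9,10,11}  (accept∈set)
final: {1,3,4,9,10,11}; accept 1 in set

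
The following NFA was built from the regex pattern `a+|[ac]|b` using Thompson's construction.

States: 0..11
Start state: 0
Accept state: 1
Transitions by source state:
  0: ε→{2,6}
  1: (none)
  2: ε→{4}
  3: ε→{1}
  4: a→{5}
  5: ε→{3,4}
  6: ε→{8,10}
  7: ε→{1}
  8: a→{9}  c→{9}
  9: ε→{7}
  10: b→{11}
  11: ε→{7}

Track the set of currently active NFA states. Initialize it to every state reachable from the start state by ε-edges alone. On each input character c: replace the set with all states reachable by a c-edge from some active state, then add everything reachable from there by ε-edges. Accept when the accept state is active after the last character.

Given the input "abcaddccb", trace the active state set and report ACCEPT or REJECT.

Answer: REJECT

Steps:
initial (ε-close {0}): {0,2,4,6,8,10}
'a' @ 1: {1,3,4,5,7,9}  ✓accept
'b' @ 2: {}  — no active states
rest 'caddccb' ignored (set empty)
after full input: {}  (accept=1 not in)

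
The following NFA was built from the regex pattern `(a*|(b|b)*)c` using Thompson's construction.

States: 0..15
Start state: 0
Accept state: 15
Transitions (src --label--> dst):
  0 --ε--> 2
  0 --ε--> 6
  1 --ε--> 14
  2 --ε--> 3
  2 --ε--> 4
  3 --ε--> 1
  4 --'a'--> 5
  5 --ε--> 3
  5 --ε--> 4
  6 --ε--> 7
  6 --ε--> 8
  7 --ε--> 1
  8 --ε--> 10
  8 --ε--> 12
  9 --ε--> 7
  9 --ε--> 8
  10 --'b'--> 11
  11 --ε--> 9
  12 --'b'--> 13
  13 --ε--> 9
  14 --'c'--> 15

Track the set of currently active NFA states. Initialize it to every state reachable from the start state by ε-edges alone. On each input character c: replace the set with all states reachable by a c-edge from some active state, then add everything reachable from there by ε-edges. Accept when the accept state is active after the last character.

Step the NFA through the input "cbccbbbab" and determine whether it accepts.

Answer: REJECT

Steps:
S₀ = ε-closure({0}) = {0,1,2,3,4,6,7,8,10,12,14}
'c' @ 1: {15}  ✓accept
'b' @ 2: {}  — no active states
rest 'ccbbbab' ignored (set empty)
end set {} — state 15 not in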